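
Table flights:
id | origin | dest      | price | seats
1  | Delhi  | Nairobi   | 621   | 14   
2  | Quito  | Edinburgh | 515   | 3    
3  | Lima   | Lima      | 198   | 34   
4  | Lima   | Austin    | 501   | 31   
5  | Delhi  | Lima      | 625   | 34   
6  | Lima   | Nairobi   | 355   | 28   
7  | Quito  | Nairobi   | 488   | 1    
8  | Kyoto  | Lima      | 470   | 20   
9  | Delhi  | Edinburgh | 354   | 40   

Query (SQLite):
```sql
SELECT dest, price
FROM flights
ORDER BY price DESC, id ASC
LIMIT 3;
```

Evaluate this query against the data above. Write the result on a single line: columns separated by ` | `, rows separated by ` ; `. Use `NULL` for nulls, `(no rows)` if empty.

Sort by price desc, tiebreak id asc: (625, id=5), (621, id=1), (515, id=2), (501, id=4), (488, id=7), (470, id=8) …. Take first 3.

Lima | 625 ; Nairobi | 621 ; Edinburgh | 515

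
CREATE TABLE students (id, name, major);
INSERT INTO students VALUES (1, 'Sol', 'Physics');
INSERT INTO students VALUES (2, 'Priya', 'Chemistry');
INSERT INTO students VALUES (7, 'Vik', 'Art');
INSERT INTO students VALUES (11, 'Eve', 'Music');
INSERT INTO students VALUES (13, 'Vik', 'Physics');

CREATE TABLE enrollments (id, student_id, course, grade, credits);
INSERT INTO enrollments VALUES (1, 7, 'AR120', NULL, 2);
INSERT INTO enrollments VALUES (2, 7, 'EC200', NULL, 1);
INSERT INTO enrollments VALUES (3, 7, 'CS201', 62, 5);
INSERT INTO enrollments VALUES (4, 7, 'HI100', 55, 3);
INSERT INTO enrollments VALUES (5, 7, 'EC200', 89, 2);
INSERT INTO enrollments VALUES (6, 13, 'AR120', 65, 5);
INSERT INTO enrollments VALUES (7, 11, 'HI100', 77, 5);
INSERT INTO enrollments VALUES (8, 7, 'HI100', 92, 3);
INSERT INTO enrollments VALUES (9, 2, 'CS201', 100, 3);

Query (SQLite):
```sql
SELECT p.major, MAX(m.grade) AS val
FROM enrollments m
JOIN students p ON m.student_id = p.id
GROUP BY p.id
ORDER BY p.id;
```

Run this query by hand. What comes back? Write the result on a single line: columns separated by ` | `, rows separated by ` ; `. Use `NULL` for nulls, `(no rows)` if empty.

Join each enrollments row to its students via student_id.
Group joined rows by students.id; compute MAX(m.grade) per group.
  2: ids {9} → MAX(m.grade)=100
  7: ids {1, 2, 3, 4, 5, 8} → MAX(m.grade)=92
  11: ids {7} → MAX(m.grade)=77
  13: ids {6} → MAX(m.grade)=65

Chemistry | 100 ; Art | 92 ; Music | 77 ; Physics | 65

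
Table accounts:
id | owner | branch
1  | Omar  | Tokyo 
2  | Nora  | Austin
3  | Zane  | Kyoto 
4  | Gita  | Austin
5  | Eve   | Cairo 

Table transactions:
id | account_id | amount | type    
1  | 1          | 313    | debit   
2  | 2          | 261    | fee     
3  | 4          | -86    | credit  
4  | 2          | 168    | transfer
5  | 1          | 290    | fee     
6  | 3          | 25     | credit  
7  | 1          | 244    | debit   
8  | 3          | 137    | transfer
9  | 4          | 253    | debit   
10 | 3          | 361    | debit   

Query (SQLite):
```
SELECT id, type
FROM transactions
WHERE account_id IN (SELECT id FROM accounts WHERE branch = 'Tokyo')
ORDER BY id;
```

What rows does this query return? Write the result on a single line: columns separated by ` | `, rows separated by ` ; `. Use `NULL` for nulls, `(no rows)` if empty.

Inner query: accounts.id where branch = 'Tokyo'.
Outer: keep transactions rows whose account_id is in that set.
Inner query → {1}

1 | debit ; 5 | fee ; 7 | debit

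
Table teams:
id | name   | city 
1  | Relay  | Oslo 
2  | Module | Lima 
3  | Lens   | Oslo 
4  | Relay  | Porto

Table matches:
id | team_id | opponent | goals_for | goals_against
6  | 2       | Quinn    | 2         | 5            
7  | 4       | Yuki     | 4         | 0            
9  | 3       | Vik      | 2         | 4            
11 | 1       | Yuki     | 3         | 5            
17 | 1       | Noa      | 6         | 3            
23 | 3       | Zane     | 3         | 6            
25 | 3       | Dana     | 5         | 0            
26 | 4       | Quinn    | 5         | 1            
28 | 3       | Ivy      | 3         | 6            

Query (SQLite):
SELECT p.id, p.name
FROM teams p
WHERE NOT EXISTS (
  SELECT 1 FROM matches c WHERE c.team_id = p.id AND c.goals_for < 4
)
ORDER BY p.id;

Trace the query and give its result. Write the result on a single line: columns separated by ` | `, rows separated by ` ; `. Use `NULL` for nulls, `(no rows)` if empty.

For each teams row, check whether any matches with matching team_id has goals_for < 4.
Keep rows where that is false.

4 | Relay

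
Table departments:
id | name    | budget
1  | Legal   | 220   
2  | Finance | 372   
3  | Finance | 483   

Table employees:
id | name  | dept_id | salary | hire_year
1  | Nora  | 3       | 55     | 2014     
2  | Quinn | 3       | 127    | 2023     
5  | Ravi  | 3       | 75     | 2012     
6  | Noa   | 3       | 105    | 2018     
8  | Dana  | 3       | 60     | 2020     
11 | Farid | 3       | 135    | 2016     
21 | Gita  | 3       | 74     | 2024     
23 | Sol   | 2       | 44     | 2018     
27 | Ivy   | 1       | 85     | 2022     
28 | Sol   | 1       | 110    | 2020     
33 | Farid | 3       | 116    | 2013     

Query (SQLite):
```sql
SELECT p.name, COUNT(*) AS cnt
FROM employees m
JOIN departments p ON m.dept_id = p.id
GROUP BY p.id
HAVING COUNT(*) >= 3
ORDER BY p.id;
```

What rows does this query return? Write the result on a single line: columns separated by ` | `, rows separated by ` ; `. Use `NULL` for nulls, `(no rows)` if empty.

Finance | 8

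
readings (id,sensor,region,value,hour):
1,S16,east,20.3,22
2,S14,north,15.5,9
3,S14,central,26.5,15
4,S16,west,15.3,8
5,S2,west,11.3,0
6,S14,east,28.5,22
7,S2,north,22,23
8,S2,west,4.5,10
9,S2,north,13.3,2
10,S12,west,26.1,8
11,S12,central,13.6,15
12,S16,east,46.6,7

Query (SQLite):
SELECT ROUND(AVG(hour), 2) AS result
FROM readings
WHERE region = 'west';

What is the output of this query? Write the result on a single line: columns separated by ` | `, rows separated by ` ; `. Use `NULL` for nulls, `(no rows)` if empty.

6.5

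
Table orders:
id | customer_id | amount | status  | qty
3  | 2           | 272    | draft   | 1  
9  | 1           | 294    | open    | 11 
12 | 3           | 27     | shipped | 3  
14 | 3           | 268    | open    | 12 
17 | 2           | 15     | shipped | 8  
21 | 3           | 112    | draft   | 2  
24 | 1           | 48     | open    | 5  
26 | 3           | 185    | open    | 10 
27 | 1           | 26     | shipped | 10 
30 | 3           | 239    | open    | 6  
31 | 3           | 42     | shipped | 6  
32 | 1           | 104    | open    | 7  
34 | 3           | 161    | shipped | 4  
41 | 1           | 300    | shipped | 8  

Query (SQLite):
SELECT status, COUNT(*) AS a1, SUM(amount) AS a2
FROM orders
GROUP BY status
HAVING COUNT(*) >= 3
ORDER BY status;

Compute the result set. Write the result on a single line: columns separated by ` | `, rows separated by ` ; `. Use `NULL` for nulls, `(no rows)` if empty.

Group orders by status.
Per group compute: COUNT(*), SUM(amount).
HAVING: drop groups with fewer than 3 rows.
  draft: ids {3, 21} → COUNT(*)=2, SUM(amount)=384
  open: ids {9, 14, 24, 26, 30, 32} → COUNT(*)=6, SUM(amount)=1138
  shipped: ids {12, 17, 27, 31, 34, 41} → COUNT(*)=6, SUM(amount)=571

open | 6 | 1138 ; shipped | 6 | 571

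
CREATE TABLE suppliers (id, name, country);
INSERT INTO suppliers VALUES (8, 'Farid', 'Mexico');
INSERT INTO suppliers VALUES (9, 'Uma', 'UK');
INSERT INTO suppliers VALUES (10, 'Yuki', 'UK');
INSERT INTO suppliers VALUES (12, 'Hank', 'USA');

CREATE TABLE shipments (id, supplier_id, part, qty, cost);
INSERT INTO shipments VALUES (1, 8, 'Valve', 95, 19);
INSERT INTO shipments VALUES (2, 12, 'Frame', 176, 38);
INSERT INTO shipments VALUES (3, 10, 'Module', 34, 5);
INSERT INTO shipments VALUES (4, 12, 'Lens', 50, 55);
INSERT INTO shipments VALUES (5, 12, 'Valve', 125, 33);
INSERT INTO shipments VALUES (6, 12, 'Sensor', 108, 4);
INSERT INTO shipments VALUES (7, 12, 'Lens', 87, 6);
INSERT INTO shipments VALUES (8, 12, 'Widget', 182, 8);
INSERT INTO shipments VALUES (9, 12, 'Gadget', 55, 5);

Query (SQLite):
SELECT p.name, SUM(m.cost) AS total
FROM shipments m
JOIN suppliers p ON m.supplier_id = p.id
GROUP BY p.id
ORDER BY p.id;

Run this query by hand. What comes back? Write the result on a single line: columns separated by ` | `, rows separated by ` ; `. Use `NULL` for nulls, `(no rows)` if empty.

Farid | 19 ; Yuki | 5 ; Hank | 149

Join each shipments row to its suppliers via supplier_id.
Group joined rows by suppliers.id; compute SUM(m.cost) per group.
  8: ids {1} → SUM(m.cost)=19
  10: ids {3} → SUM(m.cost)=5
  12: ids {2, 4, 5, 6, 7, 8, 9} → SUM(m.cost)=149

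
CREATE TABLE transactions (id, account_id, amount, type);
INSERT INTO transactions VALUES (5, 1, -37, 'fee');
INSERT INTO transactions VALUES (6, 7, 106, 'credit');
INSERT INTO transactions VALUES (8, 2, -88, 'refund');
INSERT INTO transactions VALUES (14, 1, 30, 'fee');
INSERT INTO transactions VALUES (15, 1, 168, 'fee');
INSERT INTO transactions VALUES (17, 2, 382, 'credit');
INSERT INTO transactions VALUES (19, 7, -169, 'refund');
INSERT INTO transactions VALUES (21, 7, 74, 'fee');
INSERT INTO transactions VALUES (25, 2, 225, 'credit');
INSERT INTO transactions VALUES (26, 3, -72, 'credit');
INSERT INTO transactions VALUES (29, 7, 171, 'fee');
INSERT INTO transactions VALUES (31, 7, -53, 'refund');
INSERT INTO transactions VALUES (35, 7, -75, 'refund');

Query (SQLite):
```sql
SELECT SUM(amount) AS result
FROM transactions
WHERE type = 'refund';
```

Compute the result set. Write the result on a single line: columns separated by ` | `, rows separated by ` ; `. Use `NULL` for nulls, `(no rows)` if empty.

Rows where type='refund' → amount values: [-88, -169, -53, -75].
SUM of non-NULL values = -385.

-385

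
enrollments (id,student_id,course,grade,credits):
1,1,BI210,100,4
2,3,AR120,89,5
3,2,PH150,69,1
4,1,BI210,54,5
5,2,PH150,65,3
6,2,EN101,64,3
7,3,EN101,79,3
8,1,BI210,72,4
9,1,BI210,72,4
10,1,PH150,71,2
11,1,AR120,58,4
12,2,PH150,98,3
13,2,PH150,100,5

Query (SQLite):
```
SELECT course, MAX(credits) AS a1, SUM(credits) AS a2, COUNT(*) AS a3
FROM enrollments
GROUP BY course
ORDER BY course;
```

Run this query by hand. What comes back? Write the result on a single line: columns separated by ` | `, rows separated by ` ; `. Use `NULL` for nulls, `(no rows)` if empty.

AR120 | 5 | 9 | 2 ; BI210 | 5 | 17 | 4 ; EN101 | 3 | 6 | 2 ; PH150 | 5 | 14 | 5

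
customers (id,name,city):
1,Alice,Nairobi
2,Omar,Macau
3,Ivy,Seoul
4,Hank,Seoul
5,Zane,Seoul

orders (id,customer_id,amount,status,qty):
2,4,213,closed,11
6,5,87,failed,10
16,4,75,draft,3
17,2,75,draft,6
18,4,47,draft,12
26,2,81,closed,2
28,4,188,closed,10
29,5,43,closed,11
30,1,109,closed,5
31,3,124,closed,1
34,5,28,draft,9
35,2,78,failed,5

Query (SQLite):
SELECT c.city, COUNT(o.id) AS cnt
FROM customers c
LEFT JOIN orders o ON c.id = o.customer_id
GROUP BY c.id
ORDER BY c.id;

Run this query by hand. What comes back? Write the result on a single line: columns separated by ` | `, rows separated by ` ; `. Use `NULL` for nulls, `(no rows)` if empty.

Nairobi | 1 ; Macau | 3 ; Seoul | 1 ; Seoul | 4 ; Seoul | 3

LEFT JOIN keeps every customers row; unmatched ones get NULL for orders columns.
Group by customers.id and compute COUNT(o.id). COUNT(col) of an all-NULL group is 0.
  1: ids {30} → COUNT(o.id)=1
  2: ids {17, 26, 35} → COUNT(o.id)=3
  3: ids {31} → COUNT(o.id)=1
  4: ids {2, 16, 18, 28} → COUNT(o.id)=4
  5: ids {6, 29, 34} → COUNT(o.id)=3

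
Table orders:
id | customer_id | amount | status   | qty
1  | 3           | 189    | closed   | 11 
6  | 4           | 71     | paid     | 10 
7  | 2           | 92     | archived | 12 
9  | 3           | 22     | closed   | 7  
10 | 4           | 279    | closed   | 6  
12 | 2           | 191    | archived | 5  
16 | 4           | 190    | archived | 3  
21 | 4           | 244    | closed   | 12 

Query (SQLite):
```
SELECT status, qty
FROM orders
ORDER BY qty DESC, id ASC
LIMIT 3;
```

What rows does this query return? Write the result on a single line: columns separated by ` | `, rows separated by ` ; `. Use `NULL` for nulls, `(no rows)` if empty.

archived | 12 ; closed | 12 ; closed | 11

Sort by qty desc, tiebreak id asc: (12, id=7), (12, id=21), (11, id=1), (10, id=6), (7, id=9), (6, id=10) …. Take first 3.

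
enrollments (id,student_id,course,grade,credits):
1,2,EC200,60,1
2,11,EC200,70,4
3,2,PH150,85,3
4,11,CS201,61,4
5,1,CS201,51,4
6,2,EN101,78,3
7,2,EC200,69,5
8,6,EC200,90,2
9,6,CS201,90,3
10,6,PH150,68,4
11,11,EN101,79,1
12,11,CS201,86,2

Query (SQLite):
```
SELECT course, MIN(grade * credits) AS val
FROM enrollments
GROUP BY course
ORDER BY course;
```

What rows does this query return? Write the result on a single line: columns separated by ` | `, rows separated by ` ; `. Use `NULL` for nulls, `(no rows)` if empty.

CS201 | 172 ; EC200 | 60 ; EN101 | 79 ; PH150 | 255

For each row compute grade * credits.
Group by course; take MIN of the expression per group.
  CS201: ids {4, 5, 9, 12} → MIN(grade * credits)=172
  EC200: ids {1, 2, 7, 8} → MIN(grade * credits)=60
  EN101: ids {6, 11} → MIN(grade * credits)=79
  PH150: ids {3, 10} → MIN(grade * credits)=255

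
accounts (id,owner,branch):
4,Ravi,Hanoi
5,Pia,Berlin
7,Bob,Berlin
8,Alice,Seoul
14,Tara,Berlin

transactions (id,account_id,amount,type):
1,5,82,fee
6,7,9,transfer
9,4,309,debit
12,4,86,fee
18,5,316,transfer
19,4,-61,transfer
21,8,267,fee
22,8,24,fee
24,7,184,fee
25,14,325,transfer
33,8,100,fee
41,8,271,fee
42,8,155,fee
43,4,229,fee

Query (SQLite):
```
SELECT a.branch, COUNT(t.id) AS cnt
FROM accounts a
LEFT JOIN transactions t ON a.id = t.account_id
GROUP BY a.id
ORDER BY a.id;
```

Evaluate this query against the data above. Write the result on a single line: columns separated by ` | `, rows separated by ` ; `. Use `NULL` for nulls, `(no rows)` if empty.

Hanoi | 4 ; Berlin | 2 ; Berlin | 2 ; Seoul | 5 ; Berlin | 1

LEFT JOIN keeps every accounts row; unmatched ones get NULL for transactions columns.
Group by accounts.id and compute COUNT(t.id). COUNT(col) of an all-NULL group is 0.
  4: ids {9, 12, 19, 43} → COUNT(t.id)=4
  5: ids {1, 18} → COUNT(t.id)=2
  7: ids {6, 24} → COUNT(t.id)=2
  8: ids {21, 22, 33, 41, 42} → COUNT(t.id)=5
  14: ids {25} → COUNT(t.id)=1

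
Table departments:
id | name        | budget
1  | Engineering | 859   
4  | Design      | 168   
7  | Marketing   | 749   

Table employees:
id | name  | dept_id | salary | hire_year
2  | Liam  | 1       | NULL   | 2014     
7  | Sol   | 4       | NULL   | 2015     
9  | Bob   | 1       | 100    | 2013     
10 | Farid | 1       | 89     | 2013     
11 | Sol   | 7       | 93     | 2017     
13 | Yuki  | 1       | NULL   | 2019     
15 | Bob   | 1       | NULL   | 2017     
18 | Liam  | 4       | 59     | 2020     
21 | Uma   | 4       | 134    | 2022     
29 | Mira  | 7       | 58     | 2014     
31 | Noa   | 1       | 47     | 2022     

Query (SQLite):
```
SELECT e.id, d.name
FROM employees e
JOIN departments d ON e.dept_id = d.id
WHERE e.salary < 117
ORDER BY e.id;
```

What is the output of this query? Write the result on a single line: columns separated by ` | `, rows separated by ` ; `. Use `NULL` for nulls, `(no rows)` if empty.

9 | Engineering ; 10 | Engineering ; 11 | Marketing ; 18 | Design ; 29 | Marketing ; 31 | Engineering

Each employees row matches the departments row where dept_id = departments.id.
Then keep rows with e.salary < 117.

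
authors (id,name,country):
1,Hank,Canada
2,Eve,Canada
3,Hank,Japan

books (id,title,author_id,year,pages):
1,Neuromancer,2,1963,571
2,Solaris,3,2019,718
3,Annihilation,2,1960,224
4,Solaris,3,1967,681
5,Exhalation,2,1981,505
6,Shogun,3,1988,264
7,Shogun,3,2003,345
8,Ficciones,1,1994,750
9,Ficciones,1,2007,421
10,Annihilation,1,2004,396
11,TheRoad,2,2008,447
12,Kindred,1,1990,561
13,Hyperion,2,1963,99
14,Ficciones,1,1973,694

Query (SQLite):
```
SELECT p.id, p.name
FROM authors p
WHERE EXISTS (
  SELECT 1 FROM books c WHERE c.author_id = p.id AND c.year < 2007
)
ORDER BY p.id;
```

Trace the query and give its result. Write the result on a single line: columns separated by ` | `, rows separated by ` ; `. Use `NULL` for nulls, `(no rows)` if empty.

1 | Hank ; 2 | Eve ; 3 | Hank

For each authors row, check whether any books with matching author_id has year < 2007.
Keep rows where that is true.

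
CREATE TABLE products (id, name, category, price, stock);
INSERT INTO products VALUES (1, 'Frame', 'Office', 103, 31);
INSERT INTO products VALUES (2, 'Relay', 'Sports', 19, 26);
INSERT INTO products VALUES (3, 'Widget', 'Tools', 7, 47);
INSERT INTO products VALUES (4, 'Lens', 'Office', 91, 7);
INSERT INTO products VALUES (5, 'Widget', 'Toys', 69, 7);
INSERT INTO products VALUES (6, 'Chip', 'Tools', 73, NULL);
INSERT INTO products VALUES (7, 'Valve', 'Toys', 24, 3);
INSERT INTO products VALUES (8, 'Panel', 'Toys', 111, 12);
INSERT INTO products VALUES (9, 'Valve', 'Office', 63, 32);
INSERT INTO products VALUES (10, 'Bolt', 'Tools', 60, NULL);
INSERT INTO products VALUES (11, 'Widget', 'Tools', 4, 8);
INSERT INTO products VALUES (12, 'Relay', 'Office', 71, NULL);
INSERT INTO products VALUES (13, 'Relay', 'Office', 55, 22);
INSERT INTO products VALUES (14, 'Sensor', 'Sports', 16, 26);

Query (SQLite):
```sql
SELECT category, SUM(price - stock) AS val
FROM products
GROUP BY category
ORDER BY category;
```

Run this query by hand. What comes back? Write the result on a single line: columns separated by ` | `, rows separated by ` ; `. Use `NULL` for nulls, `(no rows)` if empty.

Office | 220 ; Sports | -17 ; Tools | -44 ; Toys | 182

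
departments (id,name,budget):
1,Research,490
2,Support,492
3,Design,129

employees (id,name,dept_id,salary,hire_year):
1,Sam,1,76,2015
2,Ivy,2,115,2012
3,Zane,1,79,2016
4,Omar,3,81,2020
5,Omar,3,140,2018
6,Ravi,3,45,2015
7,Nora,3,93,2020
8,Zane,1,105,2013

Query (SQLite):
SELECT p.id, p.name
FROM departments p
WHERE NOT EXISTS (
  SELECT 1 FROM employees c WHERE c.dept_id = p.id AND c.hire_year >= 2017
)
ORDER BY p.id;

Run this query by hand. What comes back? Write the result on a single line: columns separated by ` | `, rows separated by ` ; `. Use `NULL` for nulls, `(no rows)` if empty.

1 | Research ; 2 | Support

For each departments row, check whether any employees with matching dept_id has hire_year >= 2017.
Keep rows where that is false.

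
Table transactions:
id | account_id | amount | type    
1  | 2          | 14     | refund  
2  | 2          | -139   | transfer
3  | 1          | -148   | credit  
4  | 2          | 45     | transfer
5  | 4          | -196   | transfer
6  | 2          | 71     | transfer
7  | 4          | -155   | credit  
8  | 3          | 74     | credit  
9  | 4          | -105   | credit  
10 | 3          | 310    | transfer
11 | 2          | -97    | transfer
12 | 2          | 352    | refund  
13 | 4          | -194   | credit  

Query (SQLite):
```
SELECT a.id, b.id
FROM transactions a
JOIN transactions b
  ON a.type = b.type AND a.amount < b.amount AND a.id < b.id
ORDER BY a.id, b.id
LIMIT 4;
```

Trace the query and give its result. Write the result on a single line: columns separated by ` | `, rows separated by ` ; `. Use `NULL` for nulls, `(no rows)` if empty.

Pairs (a,b) with same type, a.amount < b.amount, a.id < b.id.
type groups: credit:{3,7,8,9,13} refund:{1,12} transfer:{2,4,5,6,10,11}
Ordered by (a.id, b.id); first 4.

1 | 12 ; 2 | 4 ; 2 | 6 ; 2 | 10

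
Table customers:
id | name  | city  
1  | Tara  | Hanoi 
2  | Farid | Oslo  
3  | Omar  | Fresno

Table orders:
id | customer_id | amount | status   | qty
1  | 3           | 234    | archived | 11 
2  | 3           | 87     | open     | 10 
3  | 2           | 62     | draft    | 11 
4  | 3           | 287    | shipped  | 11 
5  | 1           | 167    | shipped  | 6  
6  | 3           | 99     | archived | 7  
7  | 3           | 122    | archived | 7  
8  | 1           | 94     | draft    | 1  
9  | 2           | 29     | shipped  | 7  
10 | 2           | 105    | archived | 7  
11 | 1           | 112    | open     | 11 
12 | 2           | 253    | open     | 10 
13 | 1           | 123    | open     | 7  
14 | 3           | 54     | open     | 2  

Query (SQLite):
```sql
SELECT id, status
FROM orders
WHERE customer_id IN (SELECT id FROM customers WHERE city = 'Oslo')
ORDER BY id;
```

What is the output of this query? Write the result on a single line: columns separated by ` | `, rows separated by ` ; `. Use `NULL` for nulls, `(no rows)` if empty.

Inner query: customers.id where city = 'Oslo'.
Outer: keep orders rows whose customer_id is in that set.
Inner query → {2}

3 | draft ; 9 | shipped ; 10 | archived ; 12 | open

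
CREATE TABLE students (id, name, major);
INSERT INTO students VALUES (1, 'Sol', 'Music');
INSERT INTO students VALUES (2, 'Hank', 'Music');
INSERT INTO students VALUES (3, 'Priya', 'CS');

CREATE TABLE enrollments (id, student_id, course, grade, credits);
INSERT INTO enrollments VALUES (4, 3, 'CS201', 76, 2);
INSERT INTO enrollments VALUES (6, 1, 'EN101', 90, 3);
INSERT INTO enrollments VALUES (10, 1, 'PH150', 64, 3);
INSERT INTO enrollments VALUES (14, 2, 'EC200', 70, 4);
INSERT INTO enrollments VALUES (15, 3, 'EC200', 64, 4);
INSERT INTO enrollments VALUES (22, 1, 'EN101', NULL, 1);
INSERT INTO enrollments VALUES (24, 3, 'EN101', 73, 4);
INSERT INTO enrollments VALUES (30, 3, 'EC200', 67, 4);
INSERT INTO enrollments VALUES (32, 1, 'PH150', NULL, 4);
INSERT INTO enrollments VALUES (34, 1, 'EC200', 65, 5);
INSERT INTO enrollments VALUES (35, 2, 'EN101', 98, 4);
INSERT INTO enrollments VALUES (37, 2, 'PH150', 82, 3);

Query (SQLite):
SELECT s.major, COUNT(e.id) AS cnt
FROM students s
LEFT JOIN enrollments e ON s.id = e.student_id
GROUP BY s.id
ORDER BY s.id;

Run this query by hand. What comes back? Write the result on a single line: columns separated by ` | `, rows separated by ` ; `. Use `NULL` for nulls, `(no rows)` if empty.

Music | 5 ; Music | 3 ; CS | 4

LEFT JOIN keeps every students row; unmatched ones get NULL for enrollments columns.
Group by students.id and compute COUNT(e.id). COUNT(col) of an all-NULL group is 0.
  1: ids {6, 10, 22, 32, 34} → COUNT(e.id)=5
  2: ids {14, 35, 37} → COUNT(e.id)=3
  3: ids {4, 15, 24, 30} → COUNT(e.id)=4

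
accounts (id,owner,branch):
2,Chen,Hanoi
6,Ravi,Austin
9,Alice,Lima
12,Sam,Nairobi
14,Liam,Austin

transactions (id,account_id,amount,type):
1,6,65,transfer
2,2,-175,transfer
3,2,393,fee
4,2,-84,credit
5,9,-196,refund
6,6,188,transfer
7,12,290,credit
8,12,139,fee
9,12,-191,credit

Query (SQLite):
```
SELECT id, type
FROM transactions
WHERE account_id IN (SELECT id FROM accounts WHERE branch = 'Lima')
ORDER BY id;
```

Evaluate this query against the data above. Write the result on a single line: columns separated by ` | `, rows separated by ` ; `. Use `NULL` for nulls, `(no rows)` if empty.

5 | refund

Inner query: accounts.id where branch = 'Lima'.
Outer: keep transactions rows whose account_id is in that set.
Inner query → {9}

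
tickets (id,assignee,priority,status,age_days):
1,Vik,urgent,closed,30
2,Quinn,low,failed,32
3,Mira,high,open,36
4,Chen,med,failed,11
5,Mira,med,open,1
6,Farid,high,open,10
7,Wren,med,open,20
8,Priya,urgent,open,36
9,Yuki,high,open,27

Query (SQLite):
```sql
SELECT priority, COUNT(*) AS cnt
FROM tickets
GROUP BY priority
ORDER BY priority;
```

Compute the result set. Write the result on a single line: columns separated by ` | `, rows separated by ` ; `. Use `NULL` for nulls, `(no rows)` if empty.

high | 3 ; low | 1 ; med | 3 ; urgent | 2

Partition tickets by priority; compute COUNT(*) within each group.
  high: ids {3, 6, 9} → COUNT(*)=3
  low: ids {2} → COUNT(*)=1
  med: ids {4, 5, 7} → COUNT(*)=3
  urgent: ids {1, 8} → COUNT(*)=2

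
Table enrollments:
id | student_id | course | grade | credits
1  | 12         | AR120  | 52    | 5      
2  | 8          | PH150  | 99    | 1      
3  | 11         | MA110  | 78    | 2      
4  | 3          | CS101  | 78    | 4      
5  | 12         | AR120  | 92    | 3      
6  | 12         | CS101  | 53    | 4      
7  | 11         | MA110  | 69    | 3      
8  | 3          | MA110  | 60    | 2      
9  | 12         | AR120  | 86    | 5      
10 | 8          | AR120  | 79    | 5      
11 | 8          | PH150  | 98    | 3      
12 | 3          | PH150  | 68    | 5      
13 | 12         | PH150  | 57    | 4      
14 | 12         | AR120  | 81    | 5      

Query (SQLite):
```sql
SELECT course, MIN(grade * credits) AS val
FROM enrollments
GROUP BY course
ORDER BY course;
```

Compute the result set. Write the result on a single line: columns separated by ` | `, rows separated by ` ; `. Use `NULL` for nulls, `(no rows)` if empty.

For each row compute grade * credits.
Group by course; take MIN of the expression per group.
  AR120: ids {1, 5, 9, 10, 14} → MIN(grade * credits)=260
  CS101: ids {4, 6} → MIN(grade * credits)=212
  MA110: ids {3, 7, 8} → MIN(grade * credits)=120
  PH150: ids {2, 11, 12, 13} → MIN(grade * credits)=99

AR120 | 260 ; CS101 | 212 ; MA110 | 120 ; PH150 | 99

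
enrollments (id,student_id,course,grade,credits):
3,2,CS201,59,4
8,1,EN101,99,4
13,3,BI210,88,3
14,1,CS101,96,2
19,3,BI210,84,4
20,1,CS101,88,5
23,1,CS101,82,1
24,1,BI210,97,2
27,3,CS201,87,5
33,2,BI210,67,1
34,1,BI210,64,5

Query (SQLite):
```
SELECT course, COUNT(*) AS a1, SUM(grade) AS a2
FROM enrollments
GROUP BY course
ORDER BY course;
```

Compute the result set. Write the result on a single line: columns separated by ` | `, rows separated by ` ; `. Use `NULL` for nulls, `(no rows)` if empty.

Group enrollments by course.
Per group compute: COUNT(*), SUM(grade).
  BI210: ids {13, 19, 24, 33, 34} → COUNT(*)=5, SUM(grade)=400
  CS101: ids {14, 20, 23} → COUNT(*)=3, SUM(grade)=266
  CS201: ids {3, 27} → COUNT(*)=2, SUM(grade)=146
  EN101: ids {8} → COUNT(*)=1, SUM(grade)=99

BI210 | 5 | 400 ; CS101 | 3 | 266 ; CS201 | 2 | 146 ; EN101 | 1 | 99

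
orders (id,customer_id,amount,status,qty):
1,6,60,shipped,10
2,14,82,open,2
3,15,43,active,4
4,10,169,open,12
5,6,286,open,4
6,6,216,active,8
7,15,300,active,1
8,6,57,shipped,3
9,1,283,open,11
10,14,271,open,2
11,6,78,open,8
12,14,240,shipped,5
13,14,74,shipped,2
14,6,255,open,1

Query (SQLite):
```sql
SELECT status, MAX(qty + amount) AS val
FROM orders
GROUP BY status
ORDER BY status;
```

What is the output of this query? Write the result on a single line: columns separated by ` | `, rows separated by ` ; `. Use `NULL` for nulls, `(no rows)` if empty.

active | 301 ; open | 294 ; shipped | 245

For each row compute qty + amount.
Group by status; take MAX of the expression per group.
  active: ids {3, 6, 7} → MAX(qty + amount)=301
  open: ids {2, 4, 5, 9, 10, 11, 14} → MAX(qty + amount)=294
  shipped: ids {1, 8, 12, 13} → MAX(qty + amount)=245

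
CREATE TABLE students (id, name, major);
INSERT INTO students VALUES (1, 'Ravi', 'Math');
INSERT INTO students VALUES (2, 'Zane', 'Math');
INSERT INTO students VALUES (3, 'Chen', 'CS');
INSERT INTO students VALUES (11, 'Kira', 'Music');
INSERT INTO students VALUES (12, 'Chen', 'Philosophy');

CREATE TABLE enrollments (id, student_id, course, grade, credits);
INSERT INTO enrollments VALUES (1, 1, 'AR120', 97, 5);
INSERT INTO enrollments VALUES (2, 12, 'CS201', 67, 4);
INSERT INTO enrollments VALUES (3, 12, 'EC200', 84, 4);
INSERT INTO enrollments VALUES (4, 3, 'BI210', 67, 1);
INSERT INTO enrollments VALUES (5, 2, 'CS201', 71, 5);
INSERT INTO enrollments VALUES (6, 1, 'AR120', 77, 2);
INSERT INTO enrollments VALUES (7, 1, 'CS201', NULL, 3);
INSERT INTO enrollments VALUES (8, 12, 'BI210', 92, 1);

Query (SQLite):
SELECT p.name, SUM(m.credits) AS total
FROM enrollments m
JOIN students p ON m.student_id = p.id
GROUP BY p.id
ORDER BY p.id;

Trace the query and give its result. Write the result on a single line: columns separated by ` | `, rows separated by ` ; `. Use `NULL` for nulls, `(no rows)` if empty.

Ravi | 10 ; Zane | 5 ; Chen | 1 ; Chen | 9

Join each enrollments row to its students via student_id.
Group joined rows by students.id; compute SUM(m.credits) per group.
  1: ids {1, 6, 7} → SUM(m.credits)=10
  2: ids {5} → SUM(m.credits)=5
  3: ids {4} → SUM(m.credits)=1
  12: ids {2, 3, 8} → SUM(m.credits)=9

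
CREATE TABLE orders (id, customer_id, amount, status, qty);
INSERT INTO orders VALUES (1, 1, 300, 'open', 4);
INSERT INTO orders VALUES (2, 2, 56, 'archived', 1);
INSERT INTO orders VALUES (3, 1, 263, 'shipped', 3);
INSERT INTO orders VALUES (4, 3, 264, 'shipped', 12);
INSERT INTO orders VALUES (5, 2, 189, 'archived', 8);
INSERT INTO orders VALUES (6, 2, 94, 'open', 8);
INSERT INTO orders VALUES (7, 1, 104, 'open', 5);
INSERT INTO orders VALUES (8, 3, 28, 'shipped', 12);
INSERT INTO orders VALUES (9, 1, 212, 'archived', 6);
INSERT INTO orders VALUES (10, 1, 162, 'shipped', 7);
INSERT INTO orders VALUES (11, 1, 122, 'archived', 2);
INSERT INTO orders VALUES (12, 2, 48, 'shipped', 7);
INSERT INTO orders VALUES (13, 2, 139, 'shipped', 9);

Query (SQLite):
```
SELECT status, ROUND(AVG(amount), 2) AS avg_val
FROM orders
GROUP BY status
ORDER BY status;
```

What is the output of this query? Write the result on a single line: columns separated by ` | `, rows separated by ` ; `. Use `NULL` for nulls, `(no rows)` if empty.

archived | 144.75 ; open | 166 ; shipped | 150.67

Partition orders by status; compute ROUND(AVG(amount), 2) within each group.
  archived: ids {2, 5, 9, 11} → ROUND(AVG(amount), 2)=144.75
  open: ids {1, 6, 7} → ROUND(AVG(amount), 2)=166
  shipped: ids {3, 4, 8, 10, 12, 13} → ROUND(AVG(amount), 2)=150.67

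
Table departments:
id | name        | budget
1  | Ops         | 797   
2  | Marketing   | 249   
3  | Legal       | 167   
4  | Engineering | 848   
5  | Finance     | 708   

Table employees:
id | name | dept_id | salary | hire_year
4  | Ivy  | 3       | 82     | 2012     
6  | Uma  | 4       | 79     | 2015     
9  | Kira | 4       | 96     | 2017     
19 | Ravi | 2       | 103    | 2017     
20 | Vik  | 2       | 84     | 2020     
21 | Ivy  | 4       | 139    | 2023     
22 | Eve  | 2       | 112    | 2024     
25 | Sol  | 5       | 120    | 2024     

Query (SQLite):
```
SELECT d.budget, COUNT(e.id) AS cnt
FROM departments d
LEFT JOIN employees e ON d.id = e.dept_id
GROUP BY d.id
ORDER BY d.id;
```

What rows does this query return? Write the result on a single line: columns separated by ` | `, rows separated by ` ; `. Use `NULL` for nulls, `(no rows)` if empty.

LEFT JOIN keeps every departments row; unmatched ones get NULL for employees columns.
Group by departments.id and compute COUNT(e.id). COUNT(col) of an all-NULL group is 0.
  1: ids {—} → COUNT(e.id)=0
  2: ids {19, 20, 22} → COUNT(e.id)=3
  3: ids {4} → COUNT(e.id)=1
  4: ids {6, 9, 21} → COUNT(e.id)=3
  5: ids {25} → COUNT(e.id)=1

797 | 0 ; 249 | 3 ; 167 | 1 ; 848 | 3 ; 708 | 1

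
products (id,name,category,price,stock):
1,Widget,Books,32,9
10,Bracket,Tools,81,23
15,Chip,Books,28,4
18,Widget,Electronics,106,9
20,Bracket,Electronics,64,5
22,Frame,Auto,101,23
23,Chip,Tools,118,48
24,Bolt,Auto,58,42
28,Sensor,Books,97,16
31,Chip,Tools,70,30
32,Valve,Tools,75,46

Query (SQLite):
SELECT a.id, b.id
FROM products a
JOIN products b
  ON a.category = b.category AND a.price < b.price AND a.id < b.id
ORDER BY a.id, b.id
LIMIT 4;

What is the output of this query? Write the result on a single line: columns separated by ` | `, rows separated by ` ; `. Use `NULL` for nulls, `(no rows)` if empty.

1 | 28 ; 10 | 23 ; 15 | 28 ; 31 | 32

Pairs (a,b) with same category, a.price < b.price, a.id < b.id.
category groups: Auto:{22,24} Books:{1,15,28} Electronics:{18,20} Tools:{10,23,31,32}
Ordered by (a.id, b.id); first 4.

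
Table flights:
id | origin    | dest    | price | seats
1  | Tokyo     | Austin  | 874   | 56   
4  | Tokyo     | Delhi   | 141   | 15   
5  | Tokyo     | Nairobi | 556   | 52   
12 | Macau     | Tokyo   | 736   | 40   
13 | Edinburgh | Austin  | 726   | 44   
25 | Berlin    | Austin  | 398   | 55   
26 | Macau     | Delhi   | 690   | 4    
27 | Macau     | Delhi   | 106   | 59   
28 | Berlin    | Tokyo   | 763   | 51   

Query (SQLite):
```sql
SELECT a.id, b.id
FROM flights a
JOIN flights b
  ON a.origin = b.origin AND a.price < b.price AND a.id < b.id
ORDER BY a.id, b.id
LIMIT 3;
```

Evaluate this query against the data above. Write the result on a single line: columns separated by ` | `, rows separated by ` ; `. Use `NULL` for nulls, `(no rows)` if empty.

4 | 5 ; 25 | 28

Pairs (a,b) with same origin, a.price < b.price, a.id < b.id.
origin groups: Berlin:{25,28} Edinburgh:{13} Macau:{12,26,27} Tokyo:{1,4,5}
Ordered by (a.id, b.id); first 3.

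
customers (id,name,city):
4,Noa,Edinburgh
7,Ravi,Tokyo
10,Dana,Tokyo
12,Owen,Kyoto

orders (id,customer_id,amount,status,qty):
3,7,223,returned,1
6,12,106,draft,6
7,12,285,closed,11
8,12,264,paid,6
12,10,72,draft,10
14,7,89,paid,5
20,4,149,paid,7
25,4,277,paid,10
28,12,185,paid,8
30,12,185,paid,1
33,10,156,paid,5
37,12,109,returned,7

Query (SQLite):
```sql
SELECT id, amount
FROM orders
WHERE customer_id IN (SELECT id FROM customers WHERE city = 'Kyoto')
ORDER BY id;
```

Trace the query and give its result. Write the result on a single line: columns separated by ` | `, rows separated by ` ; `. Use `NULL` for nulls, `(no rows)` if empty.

6 | 106 ; 7 | 285 ; 8 | 264 ; 28 | 185 ; 30 | 185 ; 37 | 109

Inner query: customers.id where city = 'Kyoto'.
Outer: keep orders rows whose customer_id is in that set.
Inner query → {12}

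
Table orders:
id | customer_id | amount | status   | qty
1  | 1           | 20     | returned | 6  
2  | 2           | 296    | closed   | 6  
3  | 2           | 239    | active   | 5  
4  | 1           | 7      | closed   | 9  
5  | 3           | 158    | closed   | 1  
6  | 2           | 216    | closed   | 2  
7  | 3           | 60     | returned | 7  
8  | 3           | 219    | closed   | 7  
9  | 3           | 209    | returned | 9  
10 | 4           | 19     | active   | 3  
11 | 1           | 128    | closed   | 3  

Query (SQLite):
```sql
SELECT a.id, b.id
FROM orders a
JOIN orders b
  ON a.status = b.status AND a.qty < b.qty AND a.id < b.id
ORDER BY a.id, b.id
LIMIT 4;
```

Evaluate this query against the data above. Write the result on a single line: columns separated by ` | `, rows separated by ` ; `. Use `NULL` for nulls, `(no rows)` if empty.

1 | 7 ; 1 | 9 ; 2 | 4 ; 2 | 8

Pairs (a,b) with same status, a.qty < b.qty, a.id < b.id.
status groups: active:{3,10} closed:{2,4,5,6,8,11} returned:{1,7,9}
Ordered by (a.id, b.id); first 4.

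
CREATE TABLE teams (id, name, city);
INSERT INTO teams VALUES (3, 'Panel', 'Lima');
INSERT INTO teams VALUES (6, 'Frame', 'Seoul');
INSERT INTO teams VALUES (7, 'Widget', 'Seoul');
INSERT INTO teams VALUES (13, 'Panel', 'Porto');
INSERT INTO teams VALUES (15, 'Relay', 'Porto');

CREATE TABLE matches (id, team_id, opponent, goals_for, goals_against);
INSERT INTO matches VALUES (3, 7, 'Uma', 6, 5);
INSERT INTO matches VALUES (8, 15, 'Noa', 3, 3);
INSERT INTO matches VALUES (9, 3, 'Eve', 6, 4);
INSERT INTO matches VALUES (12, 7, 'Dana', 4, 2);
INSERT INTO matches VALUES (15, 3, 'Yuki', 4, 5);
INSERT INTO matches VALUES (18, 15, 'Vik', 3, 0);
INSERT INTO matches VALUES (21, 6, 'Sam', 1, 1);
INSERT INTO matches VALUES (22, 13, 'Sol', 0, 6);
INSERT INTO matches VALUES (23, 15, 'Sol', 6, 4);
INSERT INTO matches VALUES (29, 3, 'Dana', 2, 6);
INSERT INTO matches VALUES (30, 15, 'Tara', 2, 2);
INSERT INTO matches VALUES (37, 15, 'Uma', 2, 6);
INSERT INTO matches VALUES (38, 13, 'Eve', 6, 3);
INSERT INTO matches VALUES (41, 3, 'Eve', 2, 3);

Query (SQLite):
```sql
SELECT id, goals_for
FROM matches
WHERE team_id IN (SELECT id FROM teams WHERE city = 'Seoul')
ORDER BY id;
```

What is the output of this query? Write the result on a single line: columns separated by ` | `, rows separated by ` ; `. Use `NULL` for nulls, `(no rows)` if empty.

Inner query: teams.id where city = 'Seoul'.
Outer: keep matches rows whose team_id is in that set.
Inner query → {6, 7}

3 | 6 ; 12 | 4 ; 21 | 1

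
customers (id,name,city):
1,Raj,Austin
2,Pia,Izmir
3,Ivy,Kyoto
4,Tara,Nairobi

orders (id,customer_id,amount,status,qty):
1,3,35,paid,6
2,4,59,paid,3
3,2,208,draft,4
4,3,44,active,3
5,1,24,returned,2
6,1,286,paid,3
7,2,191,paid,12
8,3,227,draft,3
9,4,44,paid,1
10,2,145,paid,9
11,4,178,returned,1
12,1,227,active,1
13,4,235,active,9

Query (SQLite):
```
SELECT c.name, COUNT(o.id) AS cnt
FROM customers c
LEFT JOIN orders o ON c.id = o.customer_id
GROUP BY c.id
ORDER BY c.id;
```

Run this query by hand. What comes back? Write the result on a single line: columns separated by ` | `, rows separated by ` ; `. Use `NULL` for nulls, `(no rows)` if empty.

LEFT JOIN keeps every customers row; unmatched ones get NULL for orders columns.
Group by customers.id and compute COUNT(o.id). COUNT(col) of an all-NULL group is 0.
  1: ids {5, 6, 12} → COUNT(o.id)=3
  2: ids {3, 7, 10} → COUNT(o.id)=3
  3: ids {1, 4, 8} → COUNT(o.id)=3
  4: ids {2, 9, 11, 13} → COUNT(o.id)=4

Raj | 3 ; Pia | 3 ; Ivy | 3 ; Tara | 4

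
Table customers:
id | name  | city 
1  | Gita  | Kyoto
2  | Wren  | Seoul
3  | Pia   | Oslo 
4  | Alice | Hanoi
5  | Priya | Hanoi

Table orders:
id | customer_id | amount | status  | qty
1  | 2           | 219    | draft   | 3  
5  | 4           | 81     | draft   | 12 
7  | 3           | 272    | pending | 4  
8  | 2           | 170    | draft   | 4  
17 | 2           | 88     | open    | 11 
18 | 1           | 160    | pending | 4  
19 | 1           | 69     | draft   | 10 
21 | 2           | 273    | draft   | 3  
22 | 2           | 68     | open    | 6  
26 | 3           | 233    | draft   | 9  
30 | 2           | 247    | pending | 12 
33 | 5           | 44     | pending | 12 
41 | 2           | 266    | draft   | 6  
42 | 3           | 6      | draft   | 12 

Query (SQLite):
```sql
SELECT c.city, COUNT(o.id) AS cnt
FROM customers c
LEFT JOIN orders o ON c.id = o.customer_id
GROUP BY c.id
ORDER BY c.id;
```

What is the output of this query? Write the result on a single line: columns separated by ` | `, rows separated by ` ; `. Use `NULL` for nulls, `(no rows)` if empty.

Kyoto | 2 ; Seoul | 7 ; Oslo | 3 ; Hanoi | 1 ; Hanoi | 1

LEFT JOIN keeps every customers row; unmatched ones get NULL for orders columns.
Group by customers.id and compute COUNT(o.id). COUNT(col) of an all-NULL group is 0.
  1: ids {18, 19} → COUNT(o.id)=2
  2: ids {1, 8, 17, 21, 22, 30, 41} → COUNT(o.id)=7
  3: ids {7, 26, 42} → COUNT(o.id)=3
  4: ids {5} → COUNT(o.id)=1
  5: ids {33} → COUNT(o.id)=1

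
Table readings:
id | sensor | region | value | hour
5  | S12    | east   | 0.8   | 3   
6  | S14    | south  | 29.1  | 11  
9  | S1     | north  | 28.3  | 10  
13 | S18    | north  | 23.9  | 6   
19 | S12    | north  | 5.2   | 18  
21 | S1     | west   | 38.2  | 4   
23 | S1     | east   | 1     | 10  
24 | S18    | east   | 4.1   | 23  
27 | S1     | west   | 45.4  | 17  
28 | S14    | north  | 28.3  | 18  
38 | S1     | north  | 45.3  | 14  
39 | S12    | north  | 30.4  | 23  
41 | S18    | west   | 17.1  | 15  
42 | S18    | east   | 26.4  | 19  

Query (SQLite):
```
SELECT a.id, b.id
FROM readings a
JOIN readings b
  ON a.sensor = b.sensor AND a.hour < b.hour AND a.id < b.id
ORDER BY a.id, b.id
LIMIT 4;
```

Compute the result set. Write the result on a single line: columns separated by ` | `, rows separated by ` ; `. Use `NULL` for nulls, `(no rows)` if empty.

5 | 19 ; 5 | 39 ; 6 | 28 ; 9 | 27

Pairs (a,b) with same sensor, a.hour < b.hour, a.id < b.id.
sensor groups: S1:{9,21,23,27,38} S12:{5,19,39} S14:{6,28} S18:{13,24,41,42}
Ordered by (a.id, b.id); first 4.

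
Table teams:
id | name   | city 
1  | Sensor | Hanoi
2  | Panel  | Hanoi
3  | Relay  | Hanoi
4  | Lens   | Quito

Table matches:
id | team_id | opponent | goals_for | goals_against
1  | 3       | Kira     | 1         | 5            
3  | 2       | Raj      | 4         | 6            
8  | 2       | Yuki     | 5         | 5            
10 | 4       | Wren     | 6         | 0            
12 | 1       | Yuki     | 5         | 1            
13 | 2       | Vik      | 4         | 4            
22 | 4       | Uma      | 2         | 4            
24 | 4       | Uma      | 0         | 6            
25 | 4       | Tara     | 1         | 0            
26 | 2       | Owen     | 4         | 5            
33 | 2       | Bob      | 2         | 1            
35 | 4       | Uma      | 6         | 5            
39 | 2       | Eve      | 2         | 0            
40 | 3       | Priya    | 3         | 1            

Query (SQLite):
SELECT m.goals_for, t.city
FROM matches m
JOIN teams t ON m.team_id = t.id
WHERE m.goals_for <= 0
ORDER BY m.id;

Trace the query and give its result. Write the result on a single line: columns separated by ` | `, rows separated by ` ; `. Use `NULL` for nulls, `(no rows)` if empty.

0 | Quito

Each matches row matches the teams row where team_id = teams.id.
Then keep rows with m.goals_for <= 0.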